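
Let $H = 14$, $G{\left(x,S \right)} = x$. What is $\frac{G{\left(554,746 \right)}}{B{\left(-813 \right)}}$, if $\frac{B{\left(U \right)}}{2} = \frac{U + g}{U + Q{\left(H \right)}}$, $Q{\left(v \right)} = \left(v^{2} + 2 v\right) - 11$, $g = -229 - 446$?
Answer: $\frac{6925}{62} \approx 111.69$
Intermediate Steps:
$g = -675$
$Q{\left(v \right)} = -11 + v^{2} + 2 v$
$B{\left(U \right)} = \frac{2 \left(-675 + U\right)}{213 + U}$ ($B{\left(U \right)} = 2 \frac{U - 675}{U + \left(-11 + 14^{2} + 2 \cdot 14\right)} = 2 \frac{-675 + U}{U + \left(-11 + 196 + 28\right)} = 2 \frac{-675 + U}{U + 213} = 2 \frac{-675 + U}{213 + U} = \frac{2 \left(-675 + U\right)}{213 + U}$)
$\frac{G{\left(554,746 \right)}}{B{\left(-813 \right)}} = \frac{554}{2 \frac{1}{213 - 813} \left(-675 - 813\right)} = \frac{554}{2 \frac{1}{-600} \left(-1488\right)} = \frac{554}{2 \left(- \frac{1}{600}\right) \left(-1488\right)} = \frac{554}{\frac{124}{25}} = 554 \cdot \frac{25}{124} = \frac{6925}{62}$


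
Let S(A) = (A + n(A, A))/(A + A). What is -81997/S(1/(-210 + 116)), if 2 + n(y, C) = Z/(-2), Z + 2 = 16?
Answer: -163994/847 ≈ -193.62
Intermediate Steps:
Z = 14 (Z = -2 + 16 = 14)
n(y, C) = -9 (n(y, C) = -2 + 14/(-2) = -2 + 14*(-½) = -2 - 7 = -9)
S(A) = (-9 + A)/(2*A) (S(A) = (A - 9)/(A + A) = (-9 + A)/((2*A)) = (-9 + A)*(1/(2*A)) = (-9 + A)/(2*A))
-81997/S(1/(-210 + 116)) = -81997*2/((-210 + 116)*(-9 + 1/(-210 + 116))) = -81997*(-1/(47*(-9 + 1/(-94)))) = -81997*(-1/(47*(-9 - 1/94))) = -81997/((½)*(-94)*(-847/94)) = -81997/847/2 = -81997*2/847 = -163994/847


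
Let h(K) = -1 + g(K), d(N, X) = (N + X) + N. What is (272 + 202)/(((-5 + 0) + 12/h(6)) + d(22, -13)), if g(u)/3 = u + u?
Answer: 8295/461 ≈ 17.993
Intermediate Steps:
g(u) = 6*u (g(u) = 3*(u + u) = 3*(2*u) = 6*u)
d(N, X) = X + 2*N
h(K) = -1 + 6*K
(272 + 202)/(((-5 + 0) + 12/h(6)) + d(22, -13)) = (272 + 202)/(((-5 + 0) + 12/(-1 + 6*6)) + (-13 + 2*22)) = 474/((-5 + 12/(-1 + 36)) + (-13 + 44)) = 474/((-5 + 12/35) + 31) = 474/(-163/35 + 31) = 474/(922/35) = 474*(35/922) = 8295/461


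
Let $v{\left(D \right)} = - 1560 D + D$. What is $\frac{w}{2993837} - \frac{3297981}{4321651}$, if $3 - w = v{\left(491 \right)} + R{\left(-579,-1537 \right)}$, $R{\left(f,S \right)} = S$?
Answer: $- \frac{6558872331238}{12938318664887} \approx -0.50693$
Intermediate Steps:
$v{\left(D \right)} = - 1559 D$
$w = 767009$ ($w = 3 - \left(\left(-1559\right) 491 - 1537\right) = 3 - \left(-765469 - 1537\right) = 3 - -767006 = 3 + 767006 = 767009$)
$\frac{w}{2993837} - \frac{3297981}{4321651} = \frac{767009}{2993837} - \frac{3297981}{4321651} = - \frac{6558872331238}{12938318664887}$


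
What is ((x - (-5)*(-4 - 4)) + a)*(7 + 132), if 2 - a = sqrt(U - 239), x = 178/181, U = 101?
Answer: -931300/181 - 139*I*sqrt(138) ≈ -5145.3 - 1632.9*I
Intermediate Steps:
x = 178/181 (x = 178*(1/181) = 178/181 ≈ 0.98343)
a = 2 - I*sqrt(138) (a = 2 - sqrt(101 - 239) = 2 - sqrt(-138) = 2 - I*sqrt(138) ≈ 2.0 - 11.747*I)
((x - (-5)*(-4 - 4)) + a)*(7 + 132) = ((178/181 - (-5)*(-4 - 4)) + (2 - I*sqrt(138)))*(7 + 132) = ((178/181 - (-5)*(-8)) + (2 - I*sqrt(138)))*139 = ((178/181 - 1*40) + (2 - I*sqrt(138)))*139 = ((178/181 - 40) + (2 - I*sqrt(138)))*139 = (-7062/181 + (2 - I*sqrt(138)))*139 = (-6700/181 - I*sqrt(138))*139 = -931300/181 - 139*I*sqrt(138)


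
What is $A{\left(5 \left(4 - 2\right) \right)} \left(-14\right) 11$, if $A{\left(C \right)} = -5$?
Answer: $770$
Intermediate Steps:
$A{\left(5 \left(4 - 2\right) \right)} \left(-14\right) 11 = \left(-5\right) \left(-14\right) 11 = 70 \cdot 11 = 770$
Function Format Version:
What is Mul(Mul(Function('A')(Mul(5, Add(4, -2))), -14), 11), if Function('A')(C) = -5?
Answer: 770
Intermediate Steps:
Mul(Mul(Function('A')(Mul(5, Add(4, -2))), -14), 11) = Mul(Mul(-5, -14), 11) = Mul(70, 11) = 770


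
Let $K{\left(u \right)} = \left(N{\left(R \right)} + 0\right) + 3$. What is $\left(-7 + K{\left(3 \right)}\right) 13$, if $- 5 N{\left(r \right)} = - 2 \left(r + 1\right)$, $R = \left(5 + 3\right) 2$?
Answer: $\frac{182}{5} \approx 36.4$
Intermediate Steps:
$R = 16$ ($R = 8 \cdot 2 = 16$)
$N{\left(r \right)} = \frac{2}{5} + \frac{2 r}{5}$ ($N{\left(r \right)} = - \frac{\left(-2\right) \left(r + 1\right)}{5} = - \frac{\left(-2\right) \left(1 + r\right)}{5} = - \frac{-2 - 2 r}{5} = \frac{2}{5} + \frac{2 r}{5}$)
$K{\left(u \right)} = \frac{49}{5}$ ($K{\left(u \right)} = \left(\left(\frac{2}{5} + \frac{2}{5} \cdot 16\right) + 0\right) + 3 = \left(\left(\frac{2}{5} + \frac{32}{5}\right) + 0\right) + 3 = \left(\frac{34}{5} + 0\right) + 3 = \frac{34}{5} + 3 = \frac{49}{5}$)
$\left(-7 + K{\left(3 \right)}\right) 13 = \left(-7 + \frac{49}{5}\right) 13 = \frac{14}{5} \cdot 13 = \frac{182}{5}$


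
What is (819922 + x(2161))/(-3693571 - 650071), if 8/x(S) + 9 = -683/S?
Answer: -2063331552/10930775093 ≈ -0.18876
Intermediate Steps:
x(S) = 8/(-9 - 683/S)
(819922 + x(2161))/(-3693571 - 650071) = (819922 - 8*2161/(683 + 9*2161))/(-3693571 - 650071) = (819922 - 8*2161/(683 + 19449))/(-4343642) = (819922 - 8*2161/20132)*(-1/4343642) = (819922 - 8*2161*1/20132)*(-1/4343642) = (819922 - 4322/5033)*(-1/4343642) = (4126663104/5033)*(-1/4343642) = -2063331552/10930775093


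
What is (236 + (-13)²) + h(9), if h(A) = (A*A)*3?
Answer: 648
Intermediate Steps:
h(A) = 3*A² (h(A) = A²*3 = 3*A²)
(236 + (-13)²) + h(9) = (236 + (-13)²) + 3*9² = (236 + 169) + 3*81 = 405 + 243 = 648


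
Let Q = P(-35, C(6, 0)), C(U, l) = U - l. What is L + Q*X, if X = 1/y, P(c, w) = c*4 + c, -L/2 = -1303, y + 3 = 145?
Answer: 369877/142 ≈ 2604.8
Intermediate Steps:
y = 142 (y = -3 + 145 = 142)
L = 2606 (L = -2*(-1303) = 2606)
P(c, w) = 5*c (P(c, w) = 4*c + c = 5*c)
Q = -175 (Q = 5*(-35) = -175)
X = 1/142 ≈ 0.0070423
L + Q*X = 2606 - 175*1/142 = 2606 - 175/142 = 369877/142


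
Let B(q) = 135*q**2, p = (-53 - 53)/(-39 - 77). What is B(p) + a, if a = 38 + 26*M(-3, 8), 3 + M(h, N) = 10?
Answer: 1119295/3364 ≈ 332.73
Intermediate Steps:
M(h, N) = 7 (M(h, N) = -3 + 10 = 7)
p = 53/58 (p = -106/(-116) = -106*(-1/116) = 53/58 ≈ 0.91379)
a = 220 (a = 38 + 26*7 = 38 + 182 = 220)
B(p) + a = 135*(53/58)**2 + 220 = 135*(2809/3364) + 220 = 379215/3364 + 220 = 1119295/3364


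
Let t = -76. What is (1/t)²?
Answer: 1/5776 ≈ 0.00017313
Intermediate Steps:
(1/t)² = (1/(-76))² = (-1/76)² = 1/5776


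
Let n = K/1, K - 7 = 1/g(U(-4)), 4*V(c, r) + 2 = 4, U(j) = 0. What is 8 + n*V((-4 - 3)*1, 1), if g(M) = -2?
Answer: 45/4 ≈ 11.250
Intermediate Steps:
V(c, r) = ½ (V(c, r) = -½ + (¼)*4 = -½ + 1 = ½)
K = 13/2 (K = 7 + 1/(-2) = 7 - ½ = 13/2 ≈ 6.5000)
n = 13/2 (n = (13/2)/1 = (13/2)*1 = 13/2 ≈ 6.5000)
8 + n*V((-4 - 3)*1, 1) = 8 + (13/2)*(½) = 8 + 13/4 = 45/4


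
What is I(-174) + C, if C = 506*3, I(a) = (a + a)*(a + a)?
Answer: 122622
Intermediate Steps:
I(a) = 4*a**2 (I(a) = (2*a)*(2*a) = 4*a**2)
C = 1518
I(-174) + C = 4*(-174)**2 + 1518 = 4*30276 + 1518 = 121104 + 1518 = 122622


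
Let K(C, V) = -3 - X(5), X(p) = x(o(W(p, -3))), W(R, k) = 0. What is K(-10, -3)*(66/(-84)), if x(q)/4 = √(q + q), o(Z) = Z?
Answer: 33/14 ≈ 2.3571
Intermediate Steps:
x(q) = 4*√2*√q (x(q) = 4*√(q + q) = 4*√(2*q) = 4*(√2*√q) = 4*√2*√q)
X(p) = 0 (X(p) = 4*√2*√0 = 4*√2*0 = 0)
K(C, V) = -3 (K(C, V) = -3 - 1*0 = -3 + 0 = -3)
K(-10, -3)*(66/(-84)) = -198/(-84) = -198*(-1)/84 = -3*(-11/14) = 33/14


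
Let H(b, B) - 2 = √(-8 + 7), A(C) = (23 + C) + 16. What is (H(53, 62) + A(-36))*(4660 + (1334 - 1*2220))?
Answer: 18870 + 3774*I ≈ 18870.0 + 3774.0*I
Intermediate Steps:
A(C) = 39 + C
H(b, B) = 2 + I (H(b, B) = 2 + √(-8 + 7) = 2 + √(-1) = 2 + I)
(H(53, 62) + A(-36))*(4660 + (1334 - 1*2220)) = ((2 + I) + (39 - 36))*(4660 + (1334 - 1*2220)) = ((2 + I) + 3)*(4660 + (1334 - 2220)) = (5 + I)*(4660 - 886) = (5 + I)*3774 = 18870 + 3774*I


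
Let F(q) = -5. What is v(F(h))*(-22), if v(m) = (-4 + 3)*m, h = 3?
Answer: -110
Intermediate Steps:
v(m) = -m
v(F(h))*(-22) = -1*(-5)*(-22) = 5*(-22) = -110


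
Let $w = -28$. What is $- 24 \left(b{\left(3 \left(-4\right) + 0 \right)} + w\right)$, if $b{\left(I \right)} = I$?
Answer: $960$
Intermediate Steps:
$- 24 \left(b{\left(3 \left(-4\right) + 0 \right)} + w\right) = - 24 \left(\left(3 \left(-4\right) + 0\right) - 28\right) = - 24 \left(\left(-12 + 0\right) - 28\right) = - 24 \left(-12 - 28\right) = \left(-24\right) \left(-40\right) = 960$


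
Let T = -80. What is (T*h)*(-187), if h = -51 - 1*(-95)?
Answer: 658240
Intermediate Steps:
h = 44 (h = -51 + 95 = 44)
(T*h)*(-187) = -80*44*(-187) = -3520*(-187) = 658240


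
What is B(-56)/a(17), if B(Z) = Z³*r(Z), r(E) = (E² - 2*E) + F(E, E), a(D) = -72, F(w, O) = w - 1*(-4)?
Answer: 70158592/9 ≈ 7.7954e+6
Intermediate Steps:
F(w, O) = 4 + w (F(w, O) = w + 4 = 4 + w)
r(E) = 4 + E² - E (r(E) = (E² - 2*E) + (4 + E) = 4 + E² - E)
B(Z) = Z³*(4 + Z² - Z)
B(-56)/a(17) = ((-56)³*(4 + (-56)² - 1*(-56)))/(-72) = -175616*(4 + 3136 + 56)*(-1/72) = -175616*3196*(-1/72) = -561268736*(-1/72) = 70158592/9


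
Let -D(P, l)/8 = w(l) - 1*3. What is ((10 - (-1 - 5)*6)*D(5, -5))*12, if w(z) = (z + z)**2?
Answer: -428352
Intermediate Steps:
w(z) = 4*z**2 (w(z) = (2*z)**2 = 4*z**2)
D(P, l) = 24 - 32*l**2 (D(P, l) = -8*(4*l**2 - 1*3) = -8*(4*l**2 - 3) = -8*(-3 + 4*l**2) = 24 - 32*l**2)
((10 - (-1 - 5)*6)*D(5, -5))*12 = ((10 - (-1 - 5)*6)*(24 - 32*(-5)**2))*12 = ((10 - (-6)*6)*(24 - 32*25))*12 = ((10 - 1*(-36))*(24 - 800))*12 = ((10 + 36)*(-776))*12 = (46*(-776))*12 = -35696*12 = -428352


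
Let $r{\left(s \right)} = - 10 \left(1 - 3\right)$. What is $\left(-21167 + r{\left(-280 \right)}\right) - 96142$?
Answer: $-117289$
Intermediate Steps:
$r{\left(s \right)} = 20$ ($r{\left(s \right)} = \left(-10\right) \left(-2\right) = 20$)
$\left(-21167 + r{\left(-280 \right)}\right) - 96142 = \left(-21167 + 20\right) - 96142 = -21147 - 96142 = -117289$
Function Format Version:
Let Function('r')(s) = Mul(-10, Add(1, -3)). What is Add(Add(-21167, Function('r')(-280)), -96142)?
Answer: -117289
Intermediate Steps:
Function('r')(s) = 20 (Function('r')(s) = Mul(-10, -2) = 20)
Add(Add(-21167, Function('r')(-280)), -96142) = Add(Add(-21167, 20), -96142) = Add(-21147, -96142) = -117289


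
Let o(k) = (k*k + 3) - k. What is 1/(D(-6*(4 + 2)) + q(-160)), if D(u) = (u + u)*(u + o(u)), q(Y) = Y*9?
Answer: -1/94968 ≈ -1.0530e-5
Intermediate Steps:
o(k) = 3 + k**2 - k (o(k) = (k**2 + 3) - k = (3 + k**2) - k = 3 + k**2 - k)
q(Y) = 9*Y
D(u) = 2*u*(3 + u**2) (D(u) = (u + u)*(u + (3 + u**2 - u)) = (2*u)*(3 + u**2) = 2*u*(3 + u**2))
1/(D(-6*(4 + 2)) + q(-160)) = 1/(2*(-6*(4 + 2))*(3 + (-6*(4 + 2))**2) + 9*(-160)) = 1/(2*(-6*6)*(3 + (-6*6)**2) - 1440) = 1/(2*(-36)*(3 + (-36)**2) - 1440) = 1/(2*(-36)*(3 + 1296) - 1440) = 1/(2*(-36)*1299 - 1440) = 1/(-93528 - 1440) = 1/(-94968) = -1/94968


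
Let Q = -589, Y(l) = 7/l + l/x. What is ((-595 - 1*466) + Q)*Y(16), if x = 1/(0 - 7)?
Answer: 1472625/8 ≈ 1.8408e+5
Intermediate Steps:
x = -⅐ (x = 1/(-7) = -⅐ ≈ -0.14286)
Y(l) = -7*l + 7/l (Y(l) = 7/l + l/(-⅐) = 7/l + l*(-7) = 7/l - 7*l = -7*l + 7/l)
((-595 - 1*466) + Q)*Y(16) = ((-595 - 1*466) - 589)*(-7*16 + 7/16) = ((-595 - 466) - 589)*(-112 + 7*(1/16)) = (-1061 - 589)*(-112 + 7/16) = -1650*(-1785/16) = 1472625/8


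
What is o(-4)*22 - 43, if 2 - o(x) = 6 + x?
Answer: -43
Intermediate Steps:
o(x) = -4 - x (o(x) = 2 - (6 + x) = 2 + (-6 - x) = -4 - x)
o(-4)*22 - 43 = (-4 - 1*(-4))*22 - 43 = (-4 + 4)*22 - 43 = 0*22 - 43 = 0 - 43 = -43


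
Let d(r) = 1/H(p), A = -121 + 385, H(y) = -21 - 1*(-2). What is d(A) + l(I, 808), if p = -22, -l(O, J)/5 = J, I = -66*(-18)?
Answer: -76761/19 ≈ -4040.1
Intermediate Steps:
I = 1188
l(O, J) = -5*J
H(y) = -19 (H(y) = -21 + 2 = -19)
A = 264
d(r) = -1/19 (d(r) = 1/(-19) = -1/19)
d(A) + l(I, 808) = -1/19 - 5*808 = -1/19 - 4040 = -76761/19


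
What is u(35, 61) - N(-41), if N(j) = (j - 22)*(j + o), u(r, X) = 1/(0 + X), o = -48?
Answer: -342026/61 ≈ -5607.0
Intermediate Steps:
u(r, X) = 1/X
N(j) = (-48 + j)*(-22 + j) (N(j) = (j - 22)*(j - 48) = (-22 + j)*(-48 + j) = (-48 + j)*(-22 + j))
u(35, 61) - N(-41) = 1/61 - (1056 + (-41)² - 70*(-41)) = 1/61 - (1056 + 1681 + 2870) = 1/61 - 1*5607 = 1/61 - 5607 = -342026/61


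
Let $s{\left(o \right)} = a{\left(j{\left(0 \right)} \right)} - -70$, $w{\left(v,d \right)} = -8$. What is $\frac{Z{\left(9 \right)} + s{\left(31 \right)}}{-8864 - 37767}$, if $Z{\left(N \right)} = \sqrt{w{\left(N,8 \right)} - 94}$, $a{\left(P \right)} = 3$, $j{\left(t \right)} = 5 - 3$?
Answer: $- \frac{73}{46631} - \frac{i \sqrt{102}}{46631} \approx -0.0015655 - 0.00021658 i$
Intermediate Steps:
$j{\left(t \right)} = 2$ ($j{\left(t \right)} = 5 - 3 = 2$)
$s{\left(o \right)} = 73$ ($s{\left(o \right)} = 3 - -70 = 3 + 70 = 73$)
$Z{\left(N \right)} = i \sqrt{102}$ ($Z{\left(N \right)} = \sqrt{-8 - 94} = \sqrt{-102} = i \sqrt{102}$)
$\frac{Z{\left(9 \right)} + s{\left(31 \right)}}{-8864 - 37767} = \frac{i \sqrt{102} + 73}{-8864 - 37767} = \frac{73 + i \sqrt{102}}{-46631} = \left(73 + i \sqrt{102}\right) \left(- \frac{1}{46631}\right) = - \frac{73}{46631} - \frac{i \sqrt{102}}{46631}$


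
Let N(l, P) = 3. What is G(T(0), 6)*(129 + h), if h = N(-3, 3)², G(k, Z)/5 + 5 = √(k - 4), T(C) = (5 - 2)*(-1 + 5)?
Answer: -3450 + 1380*√2 ≈ -1498.4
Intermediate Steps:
T(C) = 12 (T(C) = 3*4 = 12)
G(k, Z) = -25 + 5*√(-4 + k) (G(k, Z) = -25 + 5*√(k - 4) = -25 + 5*√(-4 + k))
h = 9 (h = 3² = 9)
G(T(0), 6)*(129 + h) = (-25 + 5*√(-4 + 12))*(129 + 9) = (-25 + 5*√8)*138 = (-25 + 5*(2*√2))*138 = (-25 + 10*√2)*138 = -3450 + 1380*√2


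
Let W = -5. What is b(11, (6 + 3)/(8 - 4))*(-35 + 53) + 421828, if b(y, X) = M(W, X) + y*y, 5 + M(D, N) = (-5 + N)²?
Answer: 3392417/8 ≈ 4.2405e+5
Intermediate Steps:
M(D, N) = -5 + (-5 + N)²
b(y, X) = -5 + y² + (-5 + X)² (b(y, X) = (-5 + (-5 + X)²) + y*y = (-5 + (-5 + X)²) + y² = -5 + y² + (-5 + X)²)
b(11, (6 + 3)/(8 - 4))*(-35 + 53) + 421828 = (-5 + 11² + (-5 + (6 + 3)/(8 - 4))²)*(-35 + 53) + 421828 = (-5 + 121 + (-5 + 9/4)²)*18 + 421828 = (-5 + 121 + (-11/4)²)*18 + 421828 = (-5 + 121 + 121/16)*18 + 421828 = (1977/16)*18 + 421828 = 17793/8 + 421828 = 3392417/8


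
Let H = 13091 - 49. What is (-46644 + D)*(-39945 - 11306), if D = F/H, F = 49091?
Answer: 31175058578207/13042 ≈ 2.3904e+9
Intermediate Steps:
H = 13042
D = 49091/13042 ≈ 3.7641
(-46644 + D)*(-39945 - 11306) = (-46644 + 49091/13042)*(-39945 - 11306) = -608281957/13042*(-51251) = 31175058578207/13042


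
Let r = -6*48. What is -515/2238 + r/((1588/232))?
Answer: -37588007/888486 ≈ -42.306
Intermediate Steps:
r = -288
-515/2238 + r/((1588/232)) = -515/2238 - 288/(1588/232) = -515*1/2238 - 288/(1588*(1/232)) = -515/2238 - 288/397/58 = -515/2238 - 288*58/397 = -515/2238 - 16704/397 = -37588007/888486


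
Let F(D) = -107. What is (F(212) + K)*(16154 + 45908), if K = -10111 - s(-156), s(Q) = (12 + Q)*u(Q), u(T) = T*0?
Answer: -634149516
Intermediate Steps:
u(T) = 0
s(Q) = 0 (s(Q) = (12 + Q)*0 = 0)
K = -10111 (K = -10111 - 1*0 = -10111 + 0 = -10111)
(F(212) + K)*(16154 + 45908) = (-107 - 10111)*(16154 + 45908) = -10218*62062 = -634149516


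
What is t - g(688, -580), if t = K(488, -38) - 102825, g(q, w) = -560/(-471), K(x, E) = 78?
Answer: -48394397/471 ≈ -1.0275e+5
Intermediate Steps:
g(q, w) = 560/471 (g(q, w) = -560*(-1/471) = 560/471)
t = -102747 (t = 78 - 102825 = -102747)
t - g(688, -580) = -102747 - 1*560/471 = -102747 - 560/471 = -48394397/471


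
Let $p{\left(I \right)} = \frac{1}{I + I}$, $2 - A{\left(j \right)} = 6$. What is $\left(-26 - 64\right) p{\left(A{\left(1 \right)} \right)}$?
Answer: $\frac{45}{4} \approx 11.25$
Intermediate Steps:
$A{\left(j \right)} = -4$ ($A{\left(j \right)} = 2 - 6 = -4$)
$p{\left(I \right)} = \frac{1}{2 I}$
$\left(-26 - 64\right) p{\left(A{\left(1 \right)} \right)} = \left(-26 - 64\right) \frac{1}{2 \left(-4\right)} = - 90 \cdot \frac{1}{2} \left(- \frac{1}{4}\right) = \left(-90\right) \left(- \frac{1}{8}\right) = \frac{45}{4}$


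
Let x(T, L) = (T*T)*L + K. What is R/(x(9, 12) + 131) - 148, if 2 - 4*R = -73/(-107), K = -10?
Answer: -69234851/467804 ≈ -148.00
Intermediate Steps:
x(T, L) = -10 + L*T² (x(T, L) = (T*T)*L - 10 = T²*L - 10 = L*T² - 10 = -10 + L*T²)
R = 141/428 (R = ½ - (-73)/(4*(-107)) = ½ - (-73)*(-1)/(4*107) = ½ - ¼*73/107 = ½ - 73/428 = 141/428 ≈ 0.32944)
R/(x(9, 12) + 131) - 148 = (141/428)/((-10 + 12*9²) + 131) - 148 = (141/428)/((-10 + 12*81) + 131) - 148 = (141/428)/((-10 + 972) + 131) - 148 = (141/428)/(962 + 131) - 148 = (141/428)/1093 - 148 = (1/1093)*(141/428) - 148 = 141/467804 - 148 = -69234851/467804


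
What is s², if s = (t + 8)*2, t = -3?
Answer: 100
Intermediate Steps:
s = 10 (s = (-3 + 8)*2 = 5*2 = 10)
s² = 10² = 100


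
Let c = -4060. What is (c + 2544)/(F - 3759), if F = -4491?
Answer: 758/4125 ≈ 0.18376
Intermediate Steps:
(c + 2544)/(F - 3759) = (-4060 + 2544)/(-4491 - 3759) = -1516/(-8250) = -1516*(-1/8250) = 758/4125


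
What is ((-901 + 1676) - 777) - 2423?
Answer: -2425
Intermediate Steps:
((-901 + 1676) - 777) - 2423 = (775 - 777) - 2423 = -2 - 2423 = -2425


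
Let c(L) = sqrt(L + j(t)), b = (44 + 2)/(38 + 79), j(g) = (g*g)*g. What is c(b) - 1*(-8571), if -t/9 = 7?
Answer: 8571 + I*sqrt(380320889)/39 ≈ 8571.0 + 500.05*I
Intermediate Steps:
t = -63 (t = -9*7 = -63)
j(g) = g**3 (j(g) = g**2*g = g**3)
b = 46/117 ≈ 0.39316
c(L) = sqrt(-250047 + L) (c(L) = sqrt(L + (-63)**3) = sqrt(L - 250047) = sqrt(-250047 + L))
c(b) - 1*(-8571) = sqrt(-250047 + 46/117) - 1*(-8571) = sqrt(-29255453/117) + 8571 = I*sqrt(380320889)/39 + 8571 = 8571 + I*sqrt(380320889)/39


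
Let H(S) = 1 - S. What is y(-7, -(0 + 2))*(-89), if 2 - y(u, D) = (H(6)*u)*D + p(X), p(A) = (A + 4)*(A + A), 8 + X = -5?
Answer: 14418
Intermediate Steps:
X = -13 (X = -8 - 5 = -13)
p(A) = 2*A*(4 + A) (p(A) = (4 + A)*(2*A) = 2*A*(4 + A))
y(u, D) = -232 + 5*D*u (y(u, D) = 2 - (((1 - 1*6)*u)*D + 2*(-13)*(4 - 13)) = 2 - (((1 - 6)*u)*D + 2*(-13)*(-9)) = 2 - ((-5*u)*D + 234) = 2 - (-5*D*u + 234) = 2 - (234 - 5*D*u) = 2 + (-234 + 5*D*u) = -232 + 5*D*u)
y(-7, -(0 + 2))*(-89) = (-232 + 5*(-(0 + 2))*(-7))*(-89) = (-232 + 5*(-1*2)*(-7))*(-89) = (-232 + 5*(-2)*(-7))*(-89) = (-232 + 70)*(-89) = -162*(-89) = 14418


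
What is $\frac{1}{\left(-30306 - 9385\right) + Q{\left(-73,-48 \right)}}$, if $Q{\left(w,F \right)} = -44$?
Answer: $- \frac{1}{39735} \approx -2.5167 \cdot 10^{-5}$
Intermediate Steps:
$\frac{1}{\left(-30306 - 9385\right) + Q{\left(-73,-48 \right)}} = \frac{1}{\left(-30306 - 9385\right) - 44} = \frac{1}{-39691 - 44} = \frac{1}{-39735} = - \frac{1}{39735}$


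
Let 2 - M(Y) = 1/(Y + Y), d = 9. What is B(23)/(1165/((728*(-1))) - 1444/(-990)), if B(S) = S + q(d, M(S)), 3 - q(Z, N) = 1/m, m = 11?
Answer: -9336600/51059 ≈ -182.86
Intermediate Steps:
M(Y) = 2 - 1/(2*Y) (M(Y) = 2 - 1/(Y + Y) = 2 - 1/(2*Y))
q(Z, N) = 32/11 (q(Z, N) = 3 - 1/11 = 32/11)
B(S) = 32/11 + S (B(S) = S + 32/11 = 32/11 + S)
B(23)/(1165/((728*(-1))) - 1444/(-990)) = (32/11 + 23)/(1165/((728*(-1))) - 1444/(-990)) = 285/(11*(1165/(-728) - 1444*(-1/990))) = 285/(11*(1165*(-1/728) + 722/495)) = 285/(11*(-1165/728 + 722/495)) = 285/(11*(-51059/360360)) = (285/11)*(-360360/51059) = -9336600/51059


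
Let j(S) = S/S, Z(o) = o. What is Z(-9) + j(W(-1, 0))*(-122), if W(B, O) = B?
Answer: -131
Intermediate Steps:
j(S) = 1
Z(-9) + j(W(-1, 0))*(-122) = -9 + 1*(-122) = -9 - 122 = -131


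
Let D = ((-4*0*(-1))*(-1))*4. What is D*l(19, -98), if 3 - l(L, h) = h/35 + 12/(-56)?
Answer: 0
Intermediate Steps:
l(L, h) = 45/14 - h/35 (l(L, h) = 3 - (h/35 + 12/(-56)) = 3 - (h*(1/35) + 12*(-1/56)) = 3 - (h/35 - 3/14) = 3 - (-3/14 + h/35) = 3 + (3/14 - h/35) = 45/14 - h/35)
D = 0 (D = ((0*(-1))*(-1))*4 = (0*(-1))*4 = 0*4 = 0)
D*l(19, -98) = 0*(45/14 - 1/35*(-98)) = 0*(45/14 + 14/5) = 0*(421/70) = 0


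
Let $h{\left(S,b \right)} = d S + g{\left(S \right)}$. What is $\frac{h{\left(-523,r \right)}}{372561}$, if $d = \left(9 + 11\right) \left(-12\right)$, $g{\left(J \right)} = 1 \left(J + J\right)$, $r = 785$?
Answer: $\frac{17782}{53223} \approx 0.3341$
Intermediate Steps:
$g{\left(J \right)} = 2 J$ ($g{\left(J \right)} = 1 \cdot 2 J = 2 J$)
$d = -240$ ($d = 20 \left(-12\right) = -240$)
$h{\left(S,b \right)} = - 238 S$ ($h{\left(S,b \right)} = - 240 S + 2 S = - 238 S$)
$\frac{h{\left(-523,r \right)}}{372561} = \frac{\left(-238\right) \left(-523\right)}{372561} = 124474 \cdot \frac{1}{372561} = \frac{17782}{53223}$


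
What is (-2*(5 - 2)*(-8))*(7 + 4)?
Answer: 528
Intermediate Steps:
(-2*(5 - 2)*(-8))*(7 + 4) = (-2*3*(-8))*11 = -6*(-8)*11 = 48*11 = 528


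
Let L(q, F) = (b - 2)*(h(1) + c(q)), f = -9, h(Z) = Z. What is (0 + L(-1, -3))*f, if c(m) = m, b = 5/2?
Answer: 0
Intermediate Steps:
b = 5/2 (b = 5*(½) = 5/2 ≈ 2.5000)
L(q, F) = ½ + q/2 (L(q, F) = (5/2 - 2)*(1 + q) = (1 + q)/2 = ½ + q/2)
(0 + L(-1, -3))*f = (0 + (½ + (½)*(-1)))*(-9) = (0 + (½ - ½))*(-9) = (0 + 0)*(-9) = 0*(-9) = 0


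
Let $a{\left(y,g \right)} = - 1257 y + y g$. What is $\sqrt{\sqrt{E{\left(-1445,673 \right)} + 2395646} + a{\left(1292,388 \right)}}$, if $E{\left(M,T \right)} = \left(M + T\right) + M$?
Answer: $\sqrt{-1122748 + \sqrt{2393429}} \approx 1058.9 i$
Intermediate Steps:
$a{\left(y,g \right)} = - 1257 y + g y$
$E{\left(M,T \right)} = T + 2 M$
$\sqrt{\sqrt{E{\left(-1445,673 \right)} + 2395646} + a{\left(1292,388 \right)}} = \sqrt{\sqrt{\left(673 + 2 \left(-1445\right)\right) + 2395646} + 1292 \left(-1257 + 388\right)} = \sqrt{\sqrt{\left(673 - 2890\right) + 2395646} + 1292 \left(-869\right)} = \sqrt{\sqrt{-2217 + 2395646} - 1122748} = \sqrt{\sqrt{2393429} - 1122748} = \sqrt{-1122748 + \sqrt{2393429}}$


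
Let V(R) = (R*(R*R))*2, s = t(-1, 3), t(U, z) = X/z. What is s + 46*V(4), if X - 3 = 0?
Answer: 5889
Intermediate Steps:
X = 3 (X = 3 + 0 = 3)
t(U, z) = 3/z
s = 1 (s = 3/3 = 3*(⅓) = 1)
V(R) = 2*R³ (V(R) = (R*R²)*2 = R³*2 = 2*R³)
s + 46*V(4) = 1 + 46*(2*4³) = 1 + 46*(2*64) = 1 + 46*128 = 1 + 5888 = 5889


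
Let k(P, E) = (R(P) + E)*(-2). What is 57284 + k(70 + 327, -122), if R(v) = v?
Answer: 56734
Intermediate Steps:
k(P, E) = -2*E - 2*P (k(P, E) = (P + E)*(-2) = (E + P)*(-2) = -2*E - 2*P)
57284 + k(70 + 327, -122) = 57284 + (-2*(-122) - 2*(70 + 327)) = 57284 + (244 - 2*397) = 57284 + (244 - 794) = 57284 - 550 = 56734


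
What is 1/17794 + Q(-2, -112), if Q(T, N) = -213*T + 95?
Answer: 9270675/17794 ≈ 521.00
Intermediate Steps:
Q(T, N) = 95 - 213*T
1/17794 + Q(-2, -112) = 1/17794 + (95 - 213*(-2)) = 1/17794 + (95 + 426) = 1/17794 + 521 = 9270675/17794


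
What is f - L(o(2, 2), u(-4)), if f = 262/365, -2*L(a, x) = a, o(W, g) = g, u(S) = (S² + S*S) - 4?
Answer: 627/365 ≈ 1.7178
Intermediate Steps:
u(S) = -4 + 2*S² (u(S) = (S² + S²) - 4 = 2*S² - 4 = -4 + 2*S²)
L(a, x) = -a/2
f = 262/365 (f = 262*(1/365) = 262/365 ≈ 0.71781)
f - L(o(2, 2), u(-4)) = 262/365 - (-1)*2/2 = 262/365 - 1*(-1) = 262/365 + 1 = 627/365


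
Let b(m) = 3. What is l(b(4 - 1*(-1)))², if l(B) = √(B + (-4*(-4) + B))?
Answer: 22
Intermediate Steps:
l(B) = √(16 + 2*B) (l(B) = √(B + (16 + B)) = √(16 + 2*B))
l(b(4 - 1*(-1)))² = (√(16 + 2*3))² = (√(16 + 6))² = (√22)² = 22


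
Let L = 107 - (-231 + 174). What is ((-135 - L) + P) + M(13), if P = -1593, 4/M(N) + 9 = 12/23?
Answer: -369032/195 ≈ -1892.5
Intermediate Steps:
M(N) = -92/195 (M(N) = 4/(-9 + 12/23) = 4/(-195/23) = 4*(-23/195) = -92/195)
L = 164 (L = 107 - 1*(-57) = 107 + 57 = 164)
((-135 - L) + P) + M(13) = ((-135 - 1*164) - 1593) - 92/195 = ((-135 - 164) - 1593) - 92/195 = (-299 - 1593) - 92/195 = -1892 - 92/195 = -369032/195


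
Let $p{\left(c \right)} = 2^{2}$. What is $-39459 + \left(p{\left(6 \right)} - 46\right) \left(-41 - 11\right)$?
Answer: $-37275$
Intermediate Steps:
$p{\left(c \right)} = 4$
$-39459 + \left(p{\left(6 \right)} - 46\right) \left(-41 - 11\right) = -39459 + \left(4 - 46\right) \left(-41 - 11\right) = -39459 - 42 \left(-41 - 11\right) = -39459 - -2184 = -39459 + 2184 = -37275$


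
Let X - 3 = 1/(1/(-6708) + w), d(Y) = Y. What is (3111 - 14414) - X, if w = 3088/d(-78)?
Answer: -1000838802/88523 ≈ -11306.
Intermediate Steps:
w = -1544/39 (w = 3088/(-78) = 3088*(-1/78) = -1544/39 ≈ -39.590)
X = 263333/88523 (X = 3 + 1/(1/(-6708) - 1544/39) = 3 + 1/(-1/6708 - 1544/39) = 3 + 1/(-88523/2236) = 3 - 2236/88523 = 263333/88523 ≈ 2.9747)
(3111 - 14414) - X = (3111 - 14414) - 1*263333/88523 = -11303 - 263333/88523 = -1000838802/88523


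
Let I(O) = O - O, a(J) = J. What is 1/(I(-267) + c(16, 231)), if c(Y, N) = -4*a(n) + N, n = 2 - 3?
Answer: 1/235 ≈ 0.0042553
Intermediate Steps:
n = -1
c(Y, N) = 4 + N (c(Y, N) = -4*(-1) + N = 4 + N)
I(O) = 0
1/(I(-267) + c(16, 231)) = 1/(0 + (4 + 231)) = 1/(0 + 235) = 1/235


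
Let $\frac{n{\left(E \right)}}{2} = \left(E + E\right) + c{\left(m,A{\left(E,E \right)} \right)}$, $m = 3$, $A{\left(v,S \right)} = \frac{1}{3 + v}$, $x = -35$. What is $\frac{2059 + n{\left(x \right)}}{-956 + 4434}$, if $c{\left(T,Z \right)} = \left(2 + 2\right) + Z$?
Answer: $\frac{30831}{55648} \approx 0.55404$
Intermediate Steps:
$c{\left(T,Z \right)} = 4 + Z$
$n{\left(E \right)} = 8 + \frac{2}{3 + E} + 4 E$ ($n{\left(E \right)} = 2 \left(\left(E + E\right) + \left(4 + \frac{1}{3 + E}\right)\right) = 2 \left(2 E + \left(4 + \frac{1}{3 + E}\right)\right) = 2 \left(4 + \frac{1}{3 + E} + 2 E\right) = 8 + \frac{2}{3 + E} + 4 E$)
$\frac{2059 + n{\left(x \right)}}{-956 + 4434} = \frac{2059 + \frac{2 \left(13 + 2 \left(-35\right)^{2} + 10 \left(-35\right)\right)}{3 - 35}}{-956 + 4434} = \frac{2059 + \frac{2 \left(13 + 2 \cdot 1225 - 350\right)}{-32}}{3478} = \left(2059 + 2 \left(- \frac{1}{32}\right) \left(13 + 2450 - 350\right)\right) \frac{1}{3478} = \left(2059 + 2 \left(- \frac{1}{32}\right) 2113\right) \frac{1}{3478} = \left(2059 - \frac{2113}{16}\right) \frac{1}{3478} = \frac{30831}{16} \cdot \frac{1}{3478} = \frac{30831}{55648}$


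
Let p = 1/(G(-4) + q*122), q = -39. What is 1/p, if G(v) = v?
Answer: -4762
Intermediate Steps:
p = -1/4762 (p = 1/(-4 - 39*122) = 1/(-4 - 4758) = 1/(-4762) = -1/4762 ≈ -0.00021000)
1/p = 1/(-1/4762) = -4762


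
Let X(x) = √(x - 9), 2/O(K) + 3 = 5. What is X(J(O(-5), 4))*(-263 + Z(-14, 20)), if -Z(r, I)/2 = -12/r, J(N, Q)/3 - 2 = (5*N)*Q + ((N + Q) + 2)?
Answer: -1853*√78/7 ≈ -2337.9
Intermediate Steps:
O(K) = 1 (O(K) = 2/(-3 + 5) = 2/2 = 2*(½) = 1)
J(N, Q) = 12 + 3*N + 3*Q + 15*N*Q (J(N, Q) = 6 + 3*((5*N)*Q + ((N + Q) + 2)) = 6 + 3*(5*N*Q + (2 + N + Q)) = 6 + 3*(2 + N + Q + 5*N*Q) = 6 + (6 + 3*N + 3*Q + 15*N*Q) = 12 + 3*N + 3*Q + 15*N*Q)
Z(r, I) = 24/r (Z(r, I) = -(-24)/r = 24/r)
X(x) = √(-9 + x)
X(J(O(-5), 4))*(-263 + Z(-14, 20)) = √(-9 + (12 + 3*1 + 3*4 + 15*1*4))*(-263 + 24/(-14)) = √(-9 + (12 + 3 + 12 + 60))*(-263 + 24*(-1/14)) = √(-9 + 87)*(-263 - 12/7) = √78*(-1853/7) = -1853*√78/7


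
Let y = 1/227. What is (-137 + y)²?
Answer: 967085604/51529 ≈ 18768.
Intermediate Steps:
y = 1/227 ≈ 0.0044053
(-137 + y)² = (-137 + 1/227)² = (-31098/227)² = 967085604/51529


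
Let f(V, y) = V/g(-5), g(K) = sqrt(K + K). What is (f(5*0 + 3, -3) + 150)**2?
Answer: 224991/10 - 90*I*sqrt(10) ≈ 22499.0 - 284.6*I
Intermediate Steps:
g(K) = sqrt(2)*sqrt(K) (g(K) = sqrt(2*K) = sqrt(2)*sqrt(K))
f(V, y) = -I*V*sqrt(10)/10 (f(V, y) = V/((sqrt(2)*sqrt(-5))) = V/((sqrt(2)*(I*sqrt(5)))) = V/((I*sqrt(10))) = V*(-I*sqrt(10)/10) = -I*V*sqrt(10)/10)
(f(5*0 + 3, -3) + 150)**2 = (-I*(5*0 + 3)*sqrt(10)/10 + 150)**2 = (-I*(0 + 3)*sqrt(10)/10 + 150)**2 = (-1/10*I*3*sqrt(10) + 150)**2 = (-3*I*sqrt(10)/10 + 150)**2 = (150 - 3*I*sqrt(10)/10)**2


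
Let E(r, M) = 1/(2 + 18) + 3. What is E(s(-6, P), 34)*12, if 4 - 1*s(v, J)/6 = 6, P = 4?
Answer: 183/5 ≈ 36.600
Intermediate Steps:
s(v, J) = -12 (s(v, J) = 24 - 6*6 = 24 - 36 = -12)
E(r, M) = 61/20 (E(r, M) = 1/20 + 3 = 61/20)
E(s(-6, P), 34)*12 = (61/20)*12 = 183/5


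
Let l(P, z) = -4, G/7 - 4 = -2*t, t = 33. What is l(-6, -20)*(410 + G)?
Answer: 96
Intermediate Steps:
G = -434 (G = 28 + 7*(-2*33) = 28 + 7*(-66) = 28 - 462 = -434)
l(-6, -20)*(410 + G) = -4*(410 - 434) = -4*(-24) = 96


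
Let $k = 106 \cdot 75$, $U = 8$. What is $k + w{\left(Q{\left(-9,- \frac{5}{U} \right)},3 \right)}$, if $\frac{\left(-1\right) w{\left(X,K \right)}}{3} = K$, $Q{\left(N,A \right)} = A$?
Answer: $7941$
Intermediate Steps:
$w{\left(X,K \right)} = - 3 K$
$k = 7950$
$k + w{\left(Q{\left(-9,- \frac{5}{U} \right)},3 \right)} = 7950 - 9 = 7941$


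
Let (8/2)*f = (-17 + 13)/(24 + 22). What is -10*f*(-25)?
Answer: -125/23 ≈ -5.4348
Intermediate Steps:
f = -1/46 (f = ((-17 + 13)/(24 + 22))/4 = (-4/46)/4 = (-4*1/46)/4 = (¼)*(-2/23) = -1/46 ≈ -0.021739)
-10*f*(-25) = -10*(-1/46)*(-25) = (5/23)*(-25) = -125/23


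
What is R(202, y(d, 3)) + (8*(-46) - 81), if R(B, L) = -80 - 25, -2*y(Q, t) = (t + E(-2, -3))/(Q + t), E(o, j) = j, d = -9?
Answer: -554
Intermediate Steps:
y(Q, t) = -(-3 + t)/(2*(Q + t)) (y(Q, t) = -(t - 3)/(2*(Q + t)) = -(-3 + t)/(2*(Q + t)))
R(B, L) = -105
R(202, y(d, 3)) + (8*(-46) - 81) = -105 + (8*(-46) - 81) = -105 + (-368 - 81) = -105 - 449 = -554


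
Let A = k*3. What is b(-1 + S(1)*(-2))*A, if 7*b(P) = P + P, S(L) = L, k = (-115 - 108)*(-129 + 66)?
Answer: -36126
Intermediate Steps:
k = 14049 (k = -223*(-63) = 14049)
b(P) = 2*P/7 (b(P) = (P + P)/7 = (2*P)/7 = 2*P/7)
A = 42147 (A = 14049*3 = 42147)
b(-1 + S(1)*(-2))*A = (2*(-1 + 1*(-2))/7)*42147 = (2*(-1 - 2)/7)*42147 = ((2/7)*(-3))*42147 = -6/7*42147 = -36126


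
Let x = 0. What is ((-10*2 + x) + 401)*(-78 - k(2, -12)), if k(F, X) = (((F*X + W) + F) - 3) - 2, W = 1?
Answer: -19812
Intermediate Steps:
k(F, X) = -4 + F + F*X (k(F, X) = (((F*X + 1) + F) - 3) - 2 = (((1 + F*X) + F) - 3) - 2 = ((1 + F + F*X) - 3) - 2 = (-2 + F + F*X) - 2 = -4 + F + F*X)
((-10*2 + x) + 401)*(-78 - k(2, -12)) = ((-10*2 + 0) + 401)*(-78 - (-4 + 2 + 2*(-12))) = ((-20 + 0) + 401)*(-78 - (-4 + 2 - 24)) = (-20 + 401)*(-78 - 1*(-26)) = 381*(-78 + 26) = 381*(-52) = -19812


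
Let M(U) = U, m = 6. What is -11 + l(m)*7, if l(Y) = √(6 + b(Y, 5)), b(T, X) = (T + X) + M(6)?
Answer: -11 + 7*√23 ≈ 22.571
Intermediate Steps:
b(T, X) = 6 + T + X (b(T, X) = (T + X) + 6 = 6 + T + X)
l(Y) = √(17 + Y) (l(Y) = √(6 + (6 + Y + 5)) = √(6 + (11 + Y)) = √(17 + Y))
-11 + l(m)*7 = -11 + √(17 + 6)*7 = -11 + √23*7 = -11 + 7*√23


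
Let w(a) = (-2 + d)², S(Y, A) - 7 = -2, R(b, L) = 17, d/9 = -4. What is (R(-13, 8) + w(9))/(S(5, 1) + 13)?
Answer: 487/6 ≈ 81.167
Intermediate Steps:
d = -36 (d = 9*(-4) = -36)
S(Y, A) = 5 (S(Y, A) = 7 - 2 = 5)
w(a) = 1444 (w(a) = (-2 - 36)² = (-38)² = 1444)
(R(-13, 8) + w(9))/(S(5, 1) + 13) = (17 + 1444)/(5 + 13) = 1461/18 = 1461*(1/18) = 487/6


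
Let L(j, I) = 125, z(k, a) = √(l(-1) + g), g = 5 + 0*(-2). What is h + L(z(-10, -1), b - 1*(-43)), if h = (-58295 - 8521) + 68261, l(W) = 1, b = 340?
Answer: 1570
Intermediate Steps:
g = 5 (g = 5 + 0 = 5)
z(k, a) = √6 (z(k, a) = √(1 + 5) = √6)
h = 1445 (h = -66816 + 68261 = 1445)
h + L(z(-10, -1), b - 1*(-43)) = 1445 + 125 = 1570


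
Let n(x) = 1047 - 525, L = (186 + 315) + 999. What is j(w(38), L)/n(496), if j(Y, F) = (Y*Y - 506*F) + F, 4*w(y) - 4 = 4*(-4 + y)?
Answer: -756275/522 ≈ -1448.8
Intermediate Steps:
L = 1500 (L = 501 + 999 = 1500)
n(x) = 522
w(y) = -3 + y (w(y) = 1 + (4*(-4 + y))/4 = 1 + (-16 + 4*y)/4 = 1 + (-4 + y) = -3 + y)
j(Y, F) = Y**2 - 505*F (j(Y, F) = (Y**2 - 506*F) + F = Y**2 - 505*F)
j(w(38), L)/n(496) = ((-3 + 38)**2 - 505*1500)/522 = (35**2 - 757500)*(1/522) = (1225 - 757500)*(1/522) = -756275*1/522 = -756275/522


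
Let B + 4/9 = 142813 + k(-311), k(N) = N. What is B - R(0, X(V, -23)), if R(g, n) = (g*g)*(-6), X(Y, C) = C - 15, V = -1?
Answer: 1282514/9 ≈ 1.4250e+5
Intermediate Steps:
X(Y, C) = -15 + C
B = 1282514/9 (B = -4/9 + (142813 - 311) = -4/9 + 142502 = 1282514/9 ≈ 1.4250e+5)
R(g, n) = -6*g² (R(g, n) = g²*(-6) = -6*g²)
B - R(0, X(V, -23)) = 1282514/9 - (-6)*0² = 1282514/9 - (-6)*0 = 1282514/9 - 1*0 = 1282514/9 + 0 = 1282514/9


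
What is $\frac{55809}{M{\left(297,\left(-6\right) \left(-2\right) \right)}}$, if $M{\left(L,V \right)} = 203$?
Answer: $\frac{55809}{203} \approx 274.92$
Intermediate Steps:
$\frac{55809}{M{\left(297,\left(-6\right) \left(-2\right) \right)}} = \frac{55809}{203}$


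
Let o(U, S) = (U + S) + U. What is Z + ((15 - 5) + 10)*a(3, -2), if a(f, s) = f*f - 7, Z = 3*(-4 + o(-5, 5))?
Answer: 13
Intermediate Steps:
o(U, S) = S + 2*U (o(U, S) = (S + U) + U = S + 2*U)
Z = -27 (Z = 3*(-4 + (5 + 2*(-5))) = 3*(-4 + (5 - 10)) = 3*(-4 - 5) = 3*(-9) = -27)
a(f, s) = -7 + f² (a(f, s) = f² - 7 = -7 + f²)
Z + ((15 - 5) + 10)*a(3, -2) = -27 + ((15 - 5) + 10)*(-7 + 3²) = -27 + (10 + 10)*(-7 + 9) = -27 + 20*2 = -27 + 40 = 13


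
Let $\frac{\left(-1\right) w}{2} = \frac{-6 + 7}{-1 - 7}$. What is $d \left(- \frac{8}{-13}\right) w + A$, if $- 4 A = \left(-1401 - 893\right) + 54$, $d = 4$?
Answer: $\frac{7288}{13} \approx 560.62$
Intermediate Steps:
$w = \frac{1}{4}$ ($w = - 2 \frac{-6 + 7}{-1 - 7} = - 2 \cdot 1 \frac{1}{-8} = - 2 \cdot 1 \left(- \frac{1}{8}\right) = \left(-2\right) \left(- \frac{1}{8}\right) = \frac{1}{4} \approx 0.25$)
$A = 560$ ($A = - \frac{\left(-1401 - 893\right) + 54}{4} = - \frac{-2294 + 54}{4} = \left(- \frac{1}{4}\right) \left(-2240\right) = 560$)
$d \left(- \frac{8}{-13}\right) w + A = 4 \left(- \frac{8}{-13}\right) \frac{1}{4} + 560 = 4 \left(\left(-8\right) \left(- \frac{1}{13}\right)\right) \frac{1}{4} + 560 = 4 \cdot \frac{8}{13} \cdot \frac{1}{4} + 560 = \frac{32}{13} \cdot \frac{1}{4} + 560 = \frac{8}{13} + 560 = \frac{7288}{13}$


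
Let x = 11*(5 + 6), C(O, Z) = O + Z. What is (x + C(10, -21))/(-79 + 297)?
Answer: 55/109 ≈ 0.50459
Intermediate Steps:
x = 121 (x = 11*11 = 121)
(x + C(10, -21))/(-79 + 297) = (121 + (10 - 21))/(-79 + 297) = (121 - 11)/218 = 110*(1/218) = 55/109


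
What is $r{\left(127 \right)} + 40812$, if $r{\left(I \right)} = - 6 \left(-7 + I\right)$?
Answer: $40092$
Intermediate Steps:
$r{\left(I \right)} = 42 - 6 I$
$r{\left(127 \right)} + 40812 = \left(42 - 762\right) + 40812 = -720 + 40812 = 40092$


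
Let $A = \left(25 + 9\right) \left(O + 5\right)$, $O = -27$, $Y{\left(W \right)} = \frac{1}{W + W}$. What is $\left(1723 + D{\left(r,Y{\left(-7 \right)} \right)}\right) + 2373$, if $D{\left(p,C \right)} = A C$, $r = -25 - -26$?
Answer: $\frac{29046}{7} \approx 4149.4$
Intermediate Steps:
$Y{\left(W \right)} = \frac{1}{2 W}$
$r = 1$ ($r = -25 + 26 = 1$)
$A = -748$ ($A = \left(25 + 9\right) \left(-27 + 5\right) = 34 \left(-22\right) = -748$)
$D{\left(p,C \right)} = - 748 C$
$\left(1723 + D{\left(r,Y{\left(-7 \right)} \right)}\right) + 2373 = \left(1723 - 748 \frac{1}{2 \left(-7\right)}\right) + 2373 = \left(1723 - 748 \cdot \frac{1}{2} \left(- \frac{1}{7}\right)\right) + 2373 = \left(1723 - - \frac{374}{7}\right) + 2373 = \left(1723 + \frac{374}{7}\right) + 2373 = \frac{12435}{7} + 2373 = \frac{29046}{7}$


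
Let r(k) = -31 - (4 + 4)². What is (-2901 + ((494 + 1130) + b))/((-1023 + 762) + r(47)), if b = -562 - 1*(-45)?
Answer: 897/178 ≈ 5.0393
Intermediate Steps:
b = -517 (b = -562 + 45 = -517)
r(k) = -95 (r(k) = -31 - 1*8² = -31 - 1*64 = -31 - 64 = -95)
(-2901 + ((494 + 1130) + b))/((-1023 + 762) + r(47)) = (-2901 + ((494 + 1130) - 517))/((-1023 + 762) - 95) = (-2901 + (1624 - 517))/(-261 - 95) = (-2901 + 1107)/(-356) = -1794*(-1/356) = 897/178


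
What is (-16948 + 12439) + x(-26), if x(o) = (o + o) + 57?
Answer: -4504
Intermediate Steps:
x(o) = 57 + 2*o (x(o) = 2*o + 57 = 57 + 2*o)
(-16948 + 12439) + x(-26) = (-16948 + 12439) + (57 + 2*(-26)) = -4509 + (57 - 52) = -4509 + 5 = -4504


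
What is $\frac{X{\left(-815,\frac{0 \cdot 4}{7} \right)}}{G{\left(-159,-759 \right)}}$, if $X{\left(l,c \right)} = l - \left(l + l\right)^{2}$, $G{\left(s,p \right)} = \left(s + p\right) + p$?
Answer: $\frac{885905}{559} \approx 1584.8$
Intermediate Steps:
$G{\left(s,p \right)} = s + 2 p$ ($G{\left(s,p \right)} = \left(p + s\right) + p = s + 2 p$)
$X{\left(l,c \right)} = l - 4 l^{2}$ ($X{\left(l,c \right)} = l - \left(2 l\right)^{2} = l - 4 l^{2}$)
$\frac{X{\left(-815,\frac{0 \cdot 4}{7} \right)}}{G{\left(-159,-759 \right)}} = \frac{\left(-815\right) \left(1 - -3260\right)}{-159 + 2 \left(-759\right)} = \frac{\left(-815\right) \left(1 + 3260\right)}{-159 - 1518} = \frac{\left(-815\right) 3261}{-1677} = \left(-2657715\right) \left(- \frac{1}{1677}\right) = \frac{885905}{559}$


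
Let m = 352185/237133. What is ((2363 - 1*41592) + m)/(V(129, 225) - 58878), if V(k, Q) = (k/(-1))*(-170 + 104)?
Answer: 2325534568/2985741603 ≈ 0.77888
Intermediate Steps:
V(k, Q) = 66*k (V(k, Q) = (k*(-1))*(-66) = -k*(-66) = 66*k)
m = 352185/237133 (m = 352185*(1/237133) = 352185/237133 ≈ 1.4852)
((2363 - 1*41592) + m)/(V(129, 225) - 58878) = ((2363 - 1*41592) + 352185/237133)/(66*129 - 58878) = ((2363 - 41592) + 352185/237133)/(8514 - 58878) = (-39229 + 352185/237133)/(-50364) = -9302138272/237133*(-1/50364) = 2325534568/2985741603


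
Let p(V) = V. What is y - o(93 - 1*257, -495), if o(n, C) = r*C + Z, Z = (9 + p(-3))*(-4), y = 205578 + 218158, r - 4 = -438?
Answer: 208930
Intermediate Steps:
r = -434 (r = 4 - 438 = -434)
y = 423736
Z = -24 (Z = (9 - 3)*(-4) = 6*(-4) = -24)
o(n, C) = -24 - 434*C (o(n, C) = -434*C - 24 = -24 - 434*C)
y - o(93 - 1*257, -495) = 423736 - (-24 - 434*(-495)) = 423736 - (-24 + 214830) = 423736 - 1*214806 = 423736 - 214806 = 208930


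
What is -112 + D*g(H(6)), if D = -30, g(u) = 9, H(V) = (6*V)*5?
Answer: -382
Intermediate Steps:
H(V) = 30*V
-112 + D*g(H(6)) = -112 - 30*9 = -112 - 270 = -382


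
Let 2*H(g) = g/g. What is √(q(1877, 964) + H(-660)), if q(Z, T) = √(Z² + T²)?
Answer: √(2 + 20*√178097)/2 ≈ 45.941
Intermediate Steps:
H(g) = ½ (H(g) = (g/g)/2 = (½)*1 = ½)
q(Z, T) = √(T² + Z²)
√(q(1877, 964) + H(-660)) = √(√(964² + 1877²) + ½) = √(√(929296 + 3523129) + ½) = √(√4452425 + ½) = √(5*√178097 + ½) = √(½ + 5*√178097)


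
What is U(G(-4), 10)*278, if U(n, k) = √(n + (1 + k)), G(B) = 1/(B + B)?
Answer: 139*√174/2 ≈ 916.77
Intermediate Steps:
G(B) = 1/(2*B)
U(n, k) = √(1 + k + n)
U(G(-4), 10)*278 = √(1 + 10 + (½)/(-4))*278 = √(1 + 10 + (½)*(-¼))*278 = √(1 + 10 - ⅛)*278 = √(87/8)*278 = (√174/4)*278 = 139*√174/2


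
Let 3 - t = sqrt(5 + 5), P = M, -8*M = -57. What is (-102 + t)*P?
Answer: -5643/8 - 57*sqrt(10)/8 ≈ -727.91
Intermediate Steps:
M = 57/8 (M = -1/8*(-57) = 57/8 ≈ 7.1250)
P = 57/8 ≈ 7.1250
t = 3 - sqrt(10) (t = 3 - sqrt(5 + 5) = 3 - sqrt(10) ≈ -0.16228)
(-102 + t)*P = (-102 + (3 - sqrt(10)))*(57/8) = (-99 - sqrt(10))*(57/8) = -5643/8 - 57*sqrt(10)/8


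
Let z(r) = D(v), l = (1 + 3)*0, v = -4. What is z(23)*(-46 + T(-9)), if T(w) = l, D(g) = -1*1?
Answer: 46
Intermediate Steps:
D(g) = -1
l = 0 (l = 4*0 = 0)
z(r) = -1
T(w) = 0
z(23)*(-46 + T(-9)) = -(-46 + 0) = -1*(-46) = 46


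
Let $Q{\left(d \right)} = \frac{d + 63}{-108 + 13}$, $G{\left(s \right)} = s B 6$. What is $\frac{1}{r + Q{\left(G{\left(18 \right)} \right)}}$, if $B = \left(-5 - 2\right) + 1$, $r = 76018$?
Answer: $\frac{19}{1444459} \approx 1.3154 \cdot 10^{-5}$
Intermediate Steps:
$B = -6$ ($B = -7 + 1 = -6$)
$G{\left(s \right)} = - 36 s$ ($G{\left(s \right)} = s \left(-6\right) 6 = - 6 s 6 = - 36 s$)
$Q{\left(d \right)} = - \frac{63}{95} - \frac{d}{95}$ ($Q{\left(d \right)} = \frac{63 + d}{-95} = \left(63 + d\right) \left(- \frac{1}{95}\right) = - \frac{63}{95} - \frac{d}{95}$)
$\frac{1}{r + Q{\left(G{\left(18 \right)} \right)}} = \frac{1}{76018 - \left(\frac{63}{95} + \frac{\left(-36\right) 18}{95}\right)} = \frac{1}{76018 - - \frac{117}{19}} = \frac{1}{76018 + \left(- \frac{63}{95} + \frac{648}{95}\right)} = \frac{1}{76018 + \frac{117}{19}} = \frac{1}{\frac{1444459}{19}} = \frac{19}{1444459}$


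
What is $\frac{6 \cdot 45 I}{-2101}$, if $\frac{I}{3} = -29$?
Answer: $\frac{23490}{2101} \approx 11.18$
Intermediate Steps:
$I = -87$ ($I = 3 \left(-29\right) = -87$)
$\frac{6 \cdot 45 I}{-2101} = \frac{6 \cdot 45 \left(-87\right)}{-2101} = 270 \left(-87\right) \left(- \frac{1}{2101}\right) = \left(-23490\right) \left(- \frac{1}{2101}\right) = \frac{23490}{2101}$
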